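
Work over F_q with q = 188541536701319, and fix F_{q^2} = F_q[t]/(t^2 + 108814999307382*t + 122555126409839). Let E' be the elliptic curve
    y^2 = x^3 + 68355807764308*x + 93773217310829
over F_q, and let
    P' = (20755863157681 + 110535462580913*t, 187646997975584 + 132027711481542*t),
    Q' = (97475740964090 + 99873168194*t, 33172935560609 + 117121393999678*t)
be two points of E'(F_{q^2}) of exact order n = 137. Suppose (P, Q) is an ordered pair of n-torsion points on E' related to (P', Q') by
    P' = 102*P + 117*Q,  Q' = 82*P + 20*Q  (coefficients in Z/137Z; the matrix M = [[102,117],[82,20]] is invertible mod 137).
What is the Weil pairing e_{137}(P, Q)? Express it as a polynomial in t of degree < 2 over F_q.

86227658418404 + 66233332962435*t

e_{137}(aP+bQ,cP+dQ) = e_{137}(P,Q)^(ad-bc); with (a,b,c,d)=(102,117,82,20) this gives the det-137 law.
det M = 102*20 - 117*82 = -7554 = 118 (mod 137); 118^{-1} = 36 (mod 137).
n = 137 = (10001001)_2 (8 bits, wt 3); accumulate f_{137,P'}(Q'+S)/f_{137,P'}(S) along the 7-step ladder.
So e_{137}(P',Q') = 160372165147742 + 105759394818459*t.
Finally e_{137}(P,Q) = 86227658418404 + 66233332962435*t.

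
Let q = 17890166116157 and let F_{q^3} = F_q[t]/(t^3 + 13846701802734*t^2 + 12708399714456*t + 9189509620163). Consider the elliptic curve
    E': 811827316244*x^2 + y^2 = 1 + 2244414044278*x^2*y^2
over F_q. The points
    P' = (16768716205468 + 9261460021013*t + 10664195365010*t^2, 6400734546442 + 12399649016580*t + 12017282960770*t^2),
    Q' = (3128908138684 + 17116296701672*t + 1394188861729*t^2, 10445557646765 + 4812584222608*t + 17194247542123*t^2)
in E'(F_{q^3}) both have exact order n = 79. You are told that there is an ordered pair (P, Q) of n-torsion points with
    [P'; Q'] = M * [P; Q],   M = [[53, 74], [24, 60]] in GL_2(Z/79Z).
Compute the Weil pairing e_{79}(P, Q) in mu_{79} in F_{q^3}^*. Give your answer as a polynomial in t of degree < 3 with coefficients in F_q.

5073641837962 + 16674583580056*t + 4328360199148*t^2

Since e_{79}(P,P)=e_{79}(Q,Q)=1 and e_{79}(Q,P)=e_{79}(P,Q)^{-1}, expanding e_{79}(53*P + 74*Q,24*P + 60*Q) leaves e(P,Q)^det(M).
Inverting 61 mod 79: 57. Thus e_{79}(P,Q) = e(P',Q')^{57}.
Map (x,y)_Ed via u=(1+y)/(1-y), v=(1+y)/((1-y)x) to Montgomery A=16969491862759,B=15558631400571; then to (a',b')=(16008012859590,15921534457950).
7-bit Miller (1001111) on E'/F_{17890166116157} with a'=16008012859590, b'=15921534457950: accumulate tangent/chord ratios at Q'+S and P'+S'.
The quotient is 4058960076526 + 13636041499769*t + 8090304734523*t^2.
Raise to 57: e(P,Q) = 5073641837962 + 16674583580056*t + 4328360199148*t^2 in mu_{79}.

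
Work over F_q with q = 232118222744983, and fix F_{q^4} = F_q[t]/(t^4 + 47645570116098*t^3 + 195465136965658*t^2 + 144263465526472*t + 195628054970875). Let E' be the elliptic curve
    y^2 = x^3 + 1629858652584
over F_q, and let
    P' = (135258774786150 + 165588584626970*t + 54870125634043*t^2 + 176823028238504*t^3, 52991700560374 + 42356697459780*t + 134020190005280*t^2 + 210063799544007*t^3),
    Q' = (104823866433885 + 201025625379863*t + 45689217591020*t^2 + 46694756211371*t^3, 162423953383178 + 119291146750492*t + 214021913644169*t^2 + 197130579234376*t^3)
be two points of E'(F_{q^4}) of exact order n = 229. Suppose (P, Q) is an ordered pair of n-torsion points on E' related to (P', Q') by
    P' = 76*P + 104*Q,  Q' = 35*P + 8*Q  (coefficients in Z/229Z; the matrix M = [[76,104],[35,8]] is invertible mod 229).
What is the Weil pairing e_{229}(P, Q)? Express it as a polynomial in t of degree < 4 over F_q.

197343599198508 + 58092098880358*t + 189268371914628*t^2 + 53153167303475*t^3

Under M = [[76,104],[35,8]] in GL_2(Z/229), e_{229}(P',Q') = e_{229}(P,Q)^(76*8-104*35 mod 229).
Inverting 174 mod 229: 204. Thus e_{229}(P,Q) = e(P',Q')^{204}.
Double-and-add over 11100101: 8-1 doublings, 5-1 additions; each step l_{T,T}/v_{2T} or l_{T,P'}/v at Q'+S for random S.
e_{229}(P',Q') = 231125847778951 + 163634739513489*t + 5936687641025*t^2 + 205889040345503*t^3.
Hence e(P,Q) = 197343599198508 + 58092098880358*t + 189268371914628*t^2 + 53153167303475*t^3 in F_{232118222744983^4}^*.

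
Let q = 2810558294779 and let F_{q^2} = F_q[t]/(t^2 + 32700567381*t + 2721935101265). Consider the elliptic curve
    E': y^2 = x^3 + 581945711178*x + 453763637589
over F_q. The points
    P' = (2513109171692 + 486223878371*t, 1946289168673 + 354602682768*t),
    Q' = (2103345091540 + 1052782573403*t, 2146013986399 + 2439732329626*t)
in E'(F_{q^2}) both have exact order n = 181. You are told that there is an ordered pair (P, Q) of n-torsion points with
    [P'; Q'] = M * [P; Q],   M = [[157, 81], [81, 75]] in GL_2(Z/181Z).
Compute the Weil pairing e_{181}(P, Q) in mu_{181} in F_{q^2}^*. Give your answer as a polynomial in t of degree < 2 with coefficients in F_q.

175735719801 + 96316347514*t

Since e_{181}(P,P)=e_{181}(Q,Q)=1 and e_{181}(Q,P)=e_{181}(P,Q)^{-1}, expanding e_{181}(157*P + 81*Q,81*P + 75*Q) leaves e(P,Q)^det(M).
157*75 - 81*81 = 5214; reduced mod 181: det = 146, inverse 31.
Build f_{181,P'} and f_{181,Q'} via the 8-bit ladder of 181=10110101_2; evaluate at shifted divisors; quotient in F_{2810558294779^2}.
e_{181}(P',Q') = 254374354928 + 2144835096208*t.
Thus e_{181}(P,Q) = 175735719801 + 96316347514*t.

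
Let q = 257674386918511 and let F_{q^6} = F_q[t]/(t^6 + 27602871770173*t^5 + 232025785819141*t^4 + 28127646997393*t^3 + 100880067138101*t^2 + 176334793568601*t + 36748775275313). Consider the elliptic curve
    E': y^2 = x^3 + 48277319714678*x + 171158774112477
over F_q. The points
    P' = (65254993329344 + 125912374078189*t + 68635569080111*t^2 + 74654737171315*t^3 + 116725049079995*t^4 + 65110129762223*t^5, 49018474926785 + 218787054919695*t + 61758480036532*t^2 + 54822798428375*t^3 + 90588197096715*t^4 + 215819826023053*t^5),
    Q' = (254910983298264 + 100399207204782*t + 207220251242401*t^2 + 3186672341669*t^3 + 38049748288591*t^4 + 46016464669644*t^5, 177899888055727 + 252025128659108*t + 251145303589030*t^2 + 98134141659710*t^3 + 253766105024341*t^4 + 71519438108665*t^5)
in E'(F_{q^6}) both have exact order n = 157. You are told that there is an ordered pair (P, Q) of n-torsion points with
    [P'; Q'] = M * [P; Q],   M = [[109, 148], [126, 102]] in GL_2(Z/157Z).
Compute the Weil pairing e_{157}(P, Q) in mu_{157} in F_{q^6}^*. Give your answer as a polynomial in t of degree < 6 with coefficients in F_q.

158211754707970 + 93474358570939*t + 222490820161030*t^2 + 156115926152586*t^3 + 19672886699897*t^4 + 135960333689320*t^5

e_{157} is bilinear + alternating on E[157], so e_{157}(109*P + 148*Q, 126*P + 102*Q) = e_{157}(P,Q)^(109*102-148*126).
det(M) mod 157 = 6; its inverse in (Z/157)^* is 131 (check: 6*131 mod 157 = 1).
Miller loop for e_{157} over F_{257674386918511^6}: bits of 157 = 10011101; 7 double steps + 4 add steps, l/v at each.
The quotient is 175810746585366 + 177778704840386*t + 158568338669051*t^2 + 168758592502066*t^3 + 23949150316352*t^4 + 127538144597041*t^5.
(175810746585366 + 177778704840386*t + 158568338669051*t^2 + 168758592502066*t^3 + 23949150316352*t^4 + 127538144597041*t^5)^{131} mod (257674386918511,f) = 158211754707970 + 93474358570939*t + 222490820161030*t^2 + 156115926152586*t^3 + 19672886699897*t^4 + 135960333689320*t^5.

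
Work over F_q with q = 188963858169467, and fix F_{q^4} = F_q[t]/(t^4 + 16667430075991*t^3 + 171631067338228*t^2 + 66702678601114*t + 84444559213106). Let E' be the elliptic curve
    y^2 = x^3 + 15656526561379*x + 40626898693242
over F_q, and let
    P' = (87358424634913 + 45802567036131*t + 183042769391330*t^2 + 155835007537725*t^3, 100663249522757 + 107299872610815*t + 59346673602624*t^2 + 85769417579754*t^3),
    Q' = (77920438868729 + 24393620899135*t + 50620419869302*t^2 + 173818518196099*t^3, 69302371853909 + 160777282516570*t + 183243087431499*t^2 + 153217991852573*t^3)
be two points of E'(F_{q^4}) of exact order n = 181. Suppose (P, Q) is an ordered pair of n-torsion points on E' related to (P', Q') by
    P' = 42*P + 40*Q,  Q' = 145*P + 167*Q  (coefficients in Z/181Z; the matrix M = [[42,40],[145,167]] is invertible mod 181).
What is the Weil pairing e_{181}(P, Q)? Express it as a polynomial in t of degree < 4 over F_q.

35215027172875 + 88528718241603*t + 187461890218549*t^2 + 76073126353924*t^3

e_{181} is bilinear + alternating on E[181], so e_{181}(42*P + 40*Q, 145*P + 167*Q) = e_{181}(P,Q)^(42*167-40*145).
det M = 42*167 - 40*145 = 1214 = 128 (mod 181); 128^{-1} = 140 (mod 181).
8-bit Miller (10110101) on E'/F_{188963858169467} with a'=15656526561379, b'=40626898693242: accumulate tangent/chord ratios at Q'+S and P'+S'.
The quotient is 145528565614605 + 141861446283643*t + 141218835068095*t^2 + 112355122189667*t^3.
e_{181}(P,Q) = (145528565614605 + 141861446283643*t + 141218835068095*t^2 + 112355122189667*t^3)^{140} = 35215027172875 + 88528718241603*t + 187461890218549*t^2 + 76073126353924*t^3.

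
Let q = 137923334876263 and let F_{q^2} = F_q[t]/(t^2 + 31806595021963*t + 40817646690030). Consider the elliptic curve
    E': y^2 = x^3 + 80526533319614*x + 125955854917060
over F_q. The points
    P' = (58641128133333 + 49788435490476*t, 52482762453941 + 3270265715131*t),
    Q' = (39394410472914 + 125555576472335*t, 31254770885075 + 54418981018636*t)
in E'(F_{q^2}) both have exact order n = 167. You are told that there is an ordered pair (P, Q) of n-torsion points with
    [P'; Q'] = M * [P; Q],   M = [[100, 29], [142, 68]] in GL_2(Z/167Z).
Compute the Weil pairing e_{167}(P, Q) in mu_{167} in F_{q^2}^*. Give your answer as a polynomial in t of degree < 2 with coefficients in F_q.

38271052946667 + 96239502921305*t

e_{167}(aP+bQ,cP+dQ) = e_{167}(P,Q)^(ad-bc); with (a,b,c,d)=(100,29,142,68) this gives the det-167 law.
100*68 - 29*142 = 2682; reduced mod 167: det = 10, inverse 117.
Build f_{167,P'} and f_{167,Q'} via the 8-bit ladder of 167=10100111_2; evaluate at shifted divisors; quotient in F_{137923334876263^2}.
e_{167}(P',Q') = 63629759319689 + 121270112792796*t.
Finally e_{167}(P,Q) = 38271052946667 + 96239502921305*t.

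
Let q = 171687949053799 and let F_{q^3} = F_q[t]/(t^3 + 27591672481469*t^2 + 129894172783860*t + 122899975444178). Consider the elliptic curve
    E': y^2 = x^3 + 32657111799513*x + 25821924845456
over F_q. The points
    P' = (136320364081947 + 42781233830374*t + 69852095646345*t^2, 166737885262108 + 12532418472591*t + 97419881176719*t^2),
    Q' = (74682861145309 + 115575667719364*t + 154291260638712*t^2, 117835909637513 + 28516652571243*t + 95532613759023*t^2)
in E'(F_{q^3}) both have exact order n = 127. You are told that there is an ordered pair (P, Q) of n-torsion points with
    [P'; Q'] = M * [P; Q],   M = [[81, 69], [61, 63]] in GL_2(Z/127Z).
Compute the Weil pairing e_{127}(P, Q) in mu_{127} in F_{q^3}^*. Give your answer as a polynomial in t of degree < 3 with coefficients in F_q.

e_{127} is bilinear + alternating on E[127], so e_{127}(81*P + 69*Q, 61*P + 63*Q) = e_{127}(P,Q)^(81*63-69*61).
Inverting 5 mod 127: 51. Thus e_{127}(P,Q) = e(P',Q')^{51}.
Miller loop for e_{127} over F_{171687949053799^3}: bits of 127 = 1111111; 6 double steps + 6 add steps, l/v at each.
The quotient is 79375972306992 + 15155694325061*t + 110603318610711*t^2.
Raise to 51: e(P,Q) = 56427515486403 + 21240637548787*t + 82881027138767*t^2 in mu_{127}.

56427515486403 + 21240637548787*t + 82881027138767*t^2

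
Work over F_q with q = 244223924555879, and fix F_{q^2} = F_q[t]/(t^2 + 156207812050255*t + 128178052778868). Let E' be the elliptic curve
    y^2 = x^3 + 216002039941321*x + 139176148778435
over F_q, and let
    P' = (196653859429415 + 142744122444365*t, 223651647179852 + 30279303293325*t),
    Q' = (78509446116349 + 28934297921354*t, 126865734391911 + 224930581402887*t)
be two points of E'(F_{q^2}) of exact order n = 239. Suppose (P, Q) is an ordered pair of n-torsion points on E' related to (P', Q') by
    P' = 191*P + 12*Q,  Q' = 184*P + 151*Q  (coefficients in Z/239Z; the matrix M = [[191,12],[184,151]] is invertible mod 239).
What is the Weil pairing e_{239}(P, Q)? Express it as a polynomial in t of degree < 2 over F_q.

Since e_{239}(P,P)=e_{239}(Q,Q)=1 and e_{239}(Q,P)=e_{239}(P,Q)^{-1}, expanding e_{239}(191*P + 12*Q,184*P + 151*Q) leaves e(P,Q)^det(M).
Inverting 104 mod 239: 131. Thus e_{239}(P,Q) = e(P',Q')^{131}.
Double-and-add over 11101111: 8-1 doublings, 7-1 additions; each step l_{T,T}/v_{2T} or l_{T,P'}/v at Q'+S for random S.
So e_{239}(P',Q') = 63495849611869 + 114671572541246*t.
Hence e(P,Q) = 23181452709839 + 25233279338379*t in F_{244223924555879^2}^*.

23181452709839 + 25233279338379*t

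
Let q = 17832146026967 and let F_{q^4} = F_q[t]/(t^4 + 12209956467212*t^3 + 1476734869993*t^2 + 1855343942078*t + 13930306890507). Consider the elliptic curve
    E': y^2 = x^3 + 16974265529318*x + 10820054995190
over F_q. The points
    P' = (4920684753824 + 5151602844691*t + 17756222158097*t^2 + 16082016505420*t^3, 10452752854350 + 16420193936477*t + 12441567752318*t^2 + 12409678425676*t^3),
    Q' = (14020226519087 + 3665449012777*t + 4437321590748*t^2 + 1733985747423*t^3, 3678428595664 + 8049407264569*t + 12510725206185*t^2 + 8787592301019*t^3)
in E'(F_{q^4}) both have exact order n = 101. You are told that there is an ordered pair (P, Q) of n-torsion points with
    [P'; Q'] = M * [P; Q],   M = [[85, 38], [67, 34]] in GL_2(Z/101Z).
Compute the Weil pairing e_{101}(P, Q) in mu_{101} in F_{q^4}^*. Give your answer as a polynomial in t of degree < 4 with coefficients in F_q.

9553176075174 + 7367254948200*t + 2847881947565*t^2 + 4998351651214*t^3

e_{101}(aP+bQ,cP+dQ) = e_{101}(P,Q)^(ad-bc); with (a,b,c,d)=(85,38,67,34) this gives the det-101 law.
So e_{101}(P,Q) = e_{101}(P',Q')^{69}, since 41*69 = 1 mod 101.
Double-and-add over 1100101: 7-1 doublings, 4-1 additions; each step l_{T,T}/v_{2T} or l_{T,P'}/v at Q'+S for random S.
Miller gives e_{101}(P',Q') = 15946090144597 + 11777979188333*t + 11080773535368*t^2 + 1288124815480*t^3 in F_{17832146026967^4}.
Thus e_{101}(P,Q) = 9553176075174 + 7367254948200*t + 2847881947565*t^2 + 4998351651214*t^3.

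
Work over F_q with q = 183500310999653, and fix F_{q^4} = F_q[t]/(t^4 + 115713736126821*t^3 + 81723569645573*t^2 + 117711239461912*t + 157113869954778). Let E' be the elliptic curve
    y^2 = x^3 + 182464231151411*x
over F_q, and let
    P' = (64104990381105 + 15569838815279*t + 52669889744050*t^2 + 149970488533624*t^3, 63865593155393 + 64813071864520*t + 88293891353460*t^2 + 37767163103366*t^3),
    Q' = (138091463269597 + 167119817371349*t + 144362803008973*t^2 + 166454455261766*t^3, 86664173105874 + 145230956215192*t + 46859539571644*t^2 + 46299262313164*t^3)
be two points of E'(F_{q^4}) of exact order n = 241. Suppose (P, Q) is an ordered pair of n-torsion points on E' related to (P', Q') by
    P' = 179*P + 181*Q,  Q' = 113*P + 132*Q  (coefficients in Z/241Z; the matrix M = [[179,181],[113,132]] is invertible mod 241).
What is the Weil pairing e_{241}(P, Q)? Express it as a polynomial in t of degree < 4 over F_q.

48493983358070 + 31802724820868*t + 51026407181300*t^2 + 133932318022764*t^3

e_{241}(aP+bQ,cP+dQ) = e_{241}(P,Q)^(ad-bc); with (a,b,c,d)=(179,181,113,132) this gives the det-241 law.
det(M) mod 241 = 42; its inverse in (Z/241)^* is 132 (check: 42*132 mod 241 = 1).
8-bit Miller (11110001) on E'/F_{183500310999653} with a'=182464231151411, b'=0: accumulate tangent/chord ratios at Q'+S and P'+S'.
f_P(D_Q)/f_Q(D_P) = 119657977529245 + 49396822656258*t + 26779697951068*t^2 + 7361994278209*t^3.
Hence e(P,Q) = 48493983358070 + 31802724820868*t + 51026407181300*t^2 + 133932318022764*t^3 in F_{183500310999653^4}^*.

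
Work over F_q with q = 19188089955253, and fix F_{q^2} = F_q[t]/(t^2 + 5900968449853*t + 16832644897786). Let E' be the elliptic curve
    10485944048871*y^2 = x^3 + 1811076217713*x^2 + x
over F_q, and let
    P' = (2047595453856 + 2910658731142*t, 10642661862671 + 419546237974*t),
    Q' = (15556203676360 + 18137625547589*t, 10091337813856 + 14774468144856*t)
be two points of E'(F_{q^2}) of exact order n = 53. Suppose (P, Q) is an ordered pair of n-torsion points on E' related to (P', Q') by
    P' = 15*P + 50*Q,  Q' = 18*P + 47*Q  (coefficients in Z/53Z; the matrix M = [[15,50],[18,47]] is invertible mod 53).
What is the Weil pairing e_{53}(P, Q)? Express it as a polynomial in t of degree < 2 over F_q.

17675172106600 + 2669093715408*t

The 53-Weil pairing on E[53] over F_{19188089955253} is alternating-bilinear: e_{53}(P',Q') = e_{53}(P,Q)^det(M).
So e_{53}(P,Q) = e_{53}(P',Q')^{25}, since 17*25 = 1 mod 53.
(x,y)|->(1252099892196x+5543751081398,1252099892196y) sends E' to y^2=x^3+15889141113910*x+2467373365794.
Double-and-add over 110101: 6-1 doublings, 4-1 additions; each step l_{T,T}/v_{2T} or l_{T,P'}/v at Q'+S for random S.
Miller gives e_{53}(P',Q') = 7684265201470 + 2470571961300*t in F_{19188089955253^2}.
(7684265201470 + 2470571961300*t)^{25} mod (19188089955253,f) = 17675172106600 + 2669093715408*t.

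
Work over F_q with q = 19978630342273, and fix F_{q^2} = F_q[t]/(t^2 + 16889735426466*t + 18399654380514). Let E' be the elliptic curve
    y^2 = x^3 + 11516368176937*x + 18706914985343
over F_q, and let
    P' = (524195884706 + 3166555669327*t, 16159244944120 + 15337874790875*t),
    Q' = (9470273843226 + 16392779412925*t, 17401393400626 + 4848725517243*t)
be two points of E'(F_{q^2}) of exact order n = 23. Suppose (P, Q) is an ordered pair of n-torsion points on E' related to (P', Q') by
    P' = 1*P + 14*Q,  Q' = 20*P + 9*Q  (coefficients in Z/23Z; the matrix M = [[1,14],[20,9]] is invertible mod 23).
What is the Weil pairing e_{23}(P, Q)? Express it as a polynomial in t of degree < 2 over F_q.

The 23-Weil pairing on E[23] over F_{19978630342273} is alternating-bilinear: e_{23}(P',Q') = e_{23}(P,Q)^det(M).
1*9 - 14*20 = -271; reduced mod 23: det = 5, inverse 14.
n = 23 = (10111)_2 (5 bits, wt 4); accumulate f_{23,P'}(Q'+S)/f_{23,P'}(S) along the 4-step ladder.
The quotient is 16885055062885 + 13298711872907*t.
Raise to 14: e(P,Q) = 6979853907103 + 19192787829264*t in mu_{23}.

6979853907103 + 19192787829264*t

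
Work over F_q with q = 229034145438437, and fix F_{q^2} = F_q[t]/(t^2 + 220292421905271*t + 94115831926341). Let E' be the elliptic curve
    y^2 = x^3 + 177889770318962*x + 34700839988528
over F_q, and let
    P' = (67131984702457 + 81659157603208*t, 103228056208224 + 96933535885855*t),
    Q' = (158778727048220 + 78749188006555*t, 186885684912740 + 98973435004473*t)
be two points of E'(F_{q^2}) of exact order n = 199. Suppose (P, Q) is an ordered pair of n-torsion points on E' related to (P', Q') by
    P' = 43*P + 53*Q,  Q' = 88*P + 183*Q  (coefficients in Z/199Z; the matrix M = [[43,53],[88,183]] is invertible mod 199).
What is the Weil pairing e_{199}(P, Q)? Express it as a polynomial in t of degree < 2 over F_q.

The 199-Weil pairing on E[199] over F_{229034145438437} is alternating-bilinear: e_{199}(P',Q') = e_{199}(P,Q)^det(M).
43*183 - 53*88 = 3205; reduced mod 199: det = 21, inverse 19.
Miller loop for e_{199} over F_{229034145438437^2}: bits of 199 = 11000111; 7 double steps + 4 add steps, l/v at each.
Result: e(P',Q') = 122425272443540 + 59099402727297*t.
Finally e_{199}(P,Q) = 7892078893663 + 90623360845057*t.

7892078893663 + 90623360845057*t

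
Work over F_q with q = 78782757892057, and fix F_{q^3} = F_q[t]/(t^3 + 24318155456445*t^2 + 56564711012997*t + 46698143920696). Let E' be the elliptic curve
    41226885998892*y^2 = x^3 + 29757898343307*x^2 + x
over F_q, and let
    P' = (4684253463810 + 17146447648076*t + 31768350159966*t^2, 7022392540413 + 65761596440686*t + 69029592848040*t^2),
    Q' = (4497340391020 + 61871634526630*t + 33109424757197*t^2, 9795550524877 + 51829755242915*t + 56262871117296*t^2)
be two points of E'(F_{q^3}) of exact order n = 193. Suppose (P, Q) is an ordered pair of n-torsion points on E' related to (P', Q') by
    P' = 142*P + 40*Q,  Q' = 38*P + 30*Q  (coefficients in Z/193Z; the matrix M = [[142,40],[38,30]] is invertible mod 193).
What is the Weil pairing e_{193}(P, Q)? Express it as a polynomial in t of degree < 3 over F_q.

53866528363335 + 33141720064527*t + 59968528625086*t^2

e_{193}(aP+bQ,cP+dQ) = e_{193}(P,Q)^(ad-bc); with (a,b,c,d)=(142,40,38,30) this gives the det-193 law.
det M = 142*30 - 40*38 = 2740 = 38 (mod 193); 38^{-1} = 127 (mod 193).
Montgomery->Weierstrass: x_W = 26724650950937*x+47112617666868, y_W=26724650950937*y on F_{78782757892057}; lands on y^2=x^3+56341780912860*x+76847340230889.
Build f_{193,P'} and f_{193,Q'} via the 8-bit ladder of 193=11000001_2; evaluate at shifted divisors; quotient in F_{78782757892057^3}.
e_{193}(P',Q') = 7278693828065 + 22961040805809*t + 3603929482126*t^2.
Hence e(P,Q) = 53866528363335 + 33141720064527*t + 59968528625086*t^2 in F_{78782757892057^3}^*.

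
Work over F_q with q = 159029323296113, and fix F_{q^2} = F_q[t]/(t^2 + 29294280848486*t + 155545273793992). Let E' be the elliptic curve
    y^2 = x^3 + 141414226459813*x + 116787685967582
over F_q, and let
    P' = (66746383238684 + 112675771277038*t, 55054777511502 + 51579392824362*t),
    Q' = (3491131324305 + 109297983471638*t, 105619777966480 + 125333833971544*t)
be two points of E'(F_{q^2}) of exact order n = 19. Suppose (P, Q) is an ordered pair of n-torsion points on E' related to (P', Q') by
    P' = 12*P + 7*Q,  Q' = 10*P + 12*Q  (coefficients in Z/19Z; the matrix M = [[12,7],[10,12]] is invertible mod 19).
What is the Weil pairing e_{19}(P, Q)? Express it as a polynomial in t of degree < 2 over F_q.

15805827330696 + 129308777239756*t

e_{19}(aP+bQ,cP+dQ) = e_{19}(P,Q)^(ad-bc); with (a,b,c,d)=(12,7,10,12) this gives the det-19 law.
Inverting 17 mod 19: 9. Thus e_{19}(P,Q) = e(P',Q')^{9}.
n = 19 = (10011)_2 (5 bits, wt 3); accumulate f_{19,P'}(Q'+S)/f_{19,P'}(S) along the 4-step ladder.
The quotient is 86008174761428 + 65335092003457*t.
Finally e_{19}(P,Q) = 15805827330696 + 129308777239756*t.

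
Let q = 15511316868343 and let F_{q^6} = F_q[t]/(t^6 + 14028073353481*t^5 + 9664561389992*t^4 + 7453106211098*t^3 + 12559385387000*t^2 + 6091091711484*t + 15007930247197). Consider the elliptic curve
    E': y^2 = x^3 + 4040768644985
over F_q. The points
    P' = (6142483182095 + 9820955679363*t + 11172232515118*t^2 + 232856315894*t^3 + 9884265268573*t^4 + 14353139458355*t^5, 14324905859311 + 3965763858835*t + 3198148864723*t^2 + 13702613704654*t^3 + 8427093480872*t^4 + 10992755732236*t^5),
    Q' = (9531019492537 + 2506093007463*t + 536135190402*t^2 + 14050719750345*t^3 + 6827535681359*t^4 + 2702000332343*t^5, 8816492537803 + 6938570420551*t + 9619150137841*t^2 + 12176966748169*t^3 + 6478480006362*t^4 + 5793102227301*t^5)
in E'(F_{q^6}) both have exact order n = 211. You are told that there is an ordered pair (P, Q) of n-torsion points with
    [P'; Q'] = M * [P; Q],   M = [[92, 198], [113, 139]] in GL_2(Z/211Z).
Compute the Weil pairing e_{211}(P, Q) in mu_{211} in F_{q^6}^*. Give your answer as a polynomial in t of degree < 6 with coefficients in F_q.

Under M = [[92,198],[113,139]] in GL_2(Z/211), e_{211}(P',Q') = e_{211}(P,Q)^(92*139-198*113 mod 211).
det(M) mod 211 = 120; its inverse in (Z/211)^* is 51 (check: 120*51 mod 211 = 1).
Run Miller on y^2=x^3+4040768644985 over F_{15511316868343}: ladder 11010011 (8 bits); e = f_P(D_Q)/f_Q(D_P).
Miller gives e_{211}(P',Q') = 13531993703710 + 1955175780410*t + 10805542481400*t^2 + 3326915345654*t^3 + 10802712775603*t^4 + 12384225402424*t^5 in F_{15511316868343^6}.
Finally e_{211}(P,Q) = 8500084563566 + 1988413032611*t + 10084899848098*t^2 + 8272917906004*t^3 + 3370794422715*t^4 + 4031257704812*t^5.

8500084563566 + 1988413032611*t + 10084899848098*t^2 + 8272917906004*t^3 + 3370794422715*t^4 + 4031257704812*t^5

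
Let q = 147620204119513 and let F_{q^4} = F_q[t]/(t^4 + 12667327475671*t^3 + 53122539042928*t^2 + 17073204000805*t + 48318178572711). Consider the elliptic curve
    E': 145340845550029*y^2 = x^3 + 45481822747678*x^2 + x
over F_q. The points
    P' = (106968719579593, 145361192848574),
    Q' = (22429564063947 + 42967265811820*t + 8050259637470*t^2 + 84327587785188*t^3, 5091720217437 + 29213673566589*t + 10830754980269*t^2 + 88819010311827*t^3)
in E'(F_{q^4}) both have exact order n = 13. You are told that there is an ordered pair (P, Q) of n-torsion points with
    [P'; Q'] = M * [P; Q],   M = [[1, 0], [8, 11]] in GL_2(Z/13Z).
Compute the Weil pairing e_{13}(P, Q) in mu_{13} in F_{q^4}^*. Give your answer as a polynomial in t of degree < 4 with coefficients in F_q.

Under M = [[1,0],[8,11]] in GL_2(Z/13), e_{13}(P',Q') = e_{13}(P,Q)^(1*11-0*8 mod 13).
Hence e(P,Q) = e(P',Q')^{6} where 6 = 11^{-1} mod 13.
(x,y)|->(67089983038500x+60607064667353,67089983038500y) sends E' to y^2=x^3+105315694110851*x+145546172944695.
Double-and-add over 1101: 4-1 doublings, 3-1 additions; each step l_{T,T}/v_{2T} or l_{T,P'}/v at Q'+S for random S.
Result: e(P',Q') = 95985827856306 + 119322994077481*t + 42398437103298*t^2 + 41779440465556*t^3.
e_{13}(P,Q) = (95985827856306 + 119322994077481*t + 42398437103298*t^2 + 41779440465556*t^3)^{6} = 37879947593117 + 93746608155110*t + 50904470285850*t^2 + 11739871191897*t^3.

37879947593117 + 93746608155110*t + 50904470285850*t^2 + 11739871191897*t^3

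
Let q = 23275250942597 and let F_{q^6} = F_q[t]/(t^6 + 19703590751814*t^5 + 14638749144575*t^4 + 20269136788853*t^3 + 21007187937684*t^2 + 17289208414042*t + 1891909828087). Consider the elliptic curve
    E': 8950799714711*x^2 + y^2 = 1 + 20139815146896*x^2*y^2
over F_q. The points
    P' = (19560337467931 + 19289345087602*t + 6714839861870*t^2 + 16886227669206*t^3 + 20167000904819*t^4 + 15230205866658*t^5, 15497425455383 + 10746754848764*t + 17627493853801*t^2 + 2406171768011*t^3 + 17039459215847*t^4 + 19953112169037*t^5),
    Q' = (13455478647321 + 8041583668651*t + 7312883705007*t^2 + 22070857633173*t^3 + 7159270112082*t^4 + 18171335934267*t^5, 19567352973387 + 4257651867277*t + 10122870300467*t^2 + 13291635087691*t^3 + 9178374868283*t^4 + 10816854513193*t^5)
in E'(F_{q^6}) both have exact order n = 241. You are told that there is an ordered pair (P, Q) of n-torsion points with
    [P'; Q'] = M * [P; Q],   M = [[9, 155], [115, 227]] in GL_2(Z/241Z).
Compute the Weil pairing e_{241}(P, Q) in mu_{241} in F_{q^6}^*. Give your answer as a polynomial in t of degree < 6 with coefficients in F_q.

e_{241}(aP+bQ,cP+dQ) = e_{241}(P,Q)^(ad-bc); with (a,b,c,d)=(9,155,115,227) this gives the det-241 law.
Hence e(P,Q) = e(P',Q')^{138} where 138 = 124^{-1} mod 241.
Edwards a_E,d_E -> Montgomery A=3453329029602,B=14905374042285 -> Weierstrass 15963493482658,16487150617172 via alpha=969227319835,beta=3021558877603.
Run Miller on y^2=x^3+15963493482658*x+16487150617172 over F_{23275250942597}: ladder 11110001 (8 bits); e = f_P(D_Q)/f_Q(D_P).
So e_{241}(P',Q') = 18146727886083 + 19786594383373*t + 22341554005585*t^2 + 9113831582769*t^3 + 22305223387692*t^4 + 12567101177189*t^5.
Thus e_{241}(P,Q) = 19535973709422 + 16088174369086*t + 11135895451939*t^2 + 2947744909994*t^3 + 18421402086753*t^4 + 16917561684180*t^5.

19535973709422 + 16088174369086*t + 11135895451939*t^2 + 2947744909994*t^3 + 18421402086753*t^4 + 16917561684180*t^5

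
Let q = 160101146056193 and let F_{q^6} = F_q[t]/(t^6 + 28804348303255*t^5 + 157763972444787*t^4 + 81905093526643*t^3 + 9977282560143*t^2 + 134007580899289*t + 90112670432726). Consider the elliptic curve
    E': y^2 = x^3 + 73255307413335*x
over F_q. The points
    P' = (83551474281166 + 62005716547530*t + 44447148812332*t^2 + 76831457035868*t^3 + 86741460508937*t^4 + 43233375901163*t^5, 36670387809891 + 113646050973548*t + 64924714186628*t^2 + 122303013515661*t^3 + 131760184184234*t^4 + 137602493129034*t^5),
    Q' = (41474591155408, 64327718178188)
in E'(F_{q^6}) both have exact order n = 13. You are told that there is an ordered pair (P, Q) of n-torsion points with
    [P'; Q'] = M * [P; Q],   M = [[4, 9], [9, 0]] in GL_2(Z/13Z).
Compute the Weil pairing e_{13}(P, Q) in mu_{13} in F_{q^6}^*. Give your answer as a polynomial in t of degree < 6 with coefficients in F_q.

Alternating bilinearity on E[13] (values in mu_{13} in F_{160101146056193^6}) gives e(P',Q') = e(P,Q)^det(M).
det M = 4*0 - 9*9 = -81 = 10 (mod 13); 10^{-1} = 4 (mod 13).
Double-and-add over 1101: 4-1 doublings, 3-1 additions; each step l_{T,T}/v_{2T} or l_{T,P'}/v at Q'+S for random S.
Miller gives e_{13}(P',Q') = 140401727215551 + 48959751626639*t + 83384437310928*t^2 + 92747238248674*t^3 + 145494195213512*t^4 + 157125601488683*t^5 in F_{160101146056193^6}.
Finally e_{13}(P,Q) = 69012352810803 + 32404621638571*t + 69471059665017*t^2 + 23101249245628*t^3 + 89142054714720*t^4 + 88956646320854*t^5.

69012352810803 + 32404621638571*t + 69471059665017*t^2 + 23101249245628*t^3 + 89142054714720*t^4 + 88956646320854*t^5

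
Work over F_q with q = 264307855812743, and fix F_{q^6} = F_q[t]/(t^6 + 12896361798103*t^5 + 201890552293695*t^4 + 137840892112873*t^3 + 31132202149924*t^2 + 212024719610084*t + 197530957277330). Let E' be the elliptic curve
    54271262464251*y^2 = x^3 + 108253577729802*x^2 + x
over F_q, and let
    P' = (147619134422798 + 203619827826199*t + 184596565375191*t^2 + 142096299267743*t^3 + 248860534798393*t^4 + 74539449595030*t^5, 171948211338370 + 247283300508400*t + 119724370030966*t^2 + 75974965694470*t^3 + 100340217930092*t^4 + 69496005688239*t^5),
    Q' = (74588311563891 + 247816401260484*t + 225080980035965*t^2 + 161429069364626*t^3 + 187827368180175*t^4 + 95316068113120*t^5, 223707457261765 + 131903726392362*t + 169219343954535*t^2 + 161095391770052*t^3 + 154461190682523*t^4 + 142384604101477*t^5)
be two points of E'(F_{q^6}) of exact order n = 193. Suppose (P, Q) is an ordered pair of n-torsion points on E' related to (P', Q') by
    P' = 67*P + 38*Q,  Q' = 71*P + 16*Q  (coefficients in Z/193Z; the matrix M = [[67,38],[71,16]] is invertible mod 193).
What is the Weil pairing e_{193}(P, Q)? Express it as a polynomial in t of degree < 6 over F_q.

67239882083592 + 213716599284503*t + 260626844420742*t^2 + 215843851669502*t^3 + 112912452823135*t^4 + 9081950904778*t^5

Under M = [[67,38],[71,16]] in GL_2(Z/193), e_{193}(P',Q') = e_{193}(P,Q)^(67*16-38*71 mod 193).
67*16 - 38*71 = -1626; reduced mod 193: det = 111, inverse 40.
Undo Montgomery via alpha=72308251155022, beta=41297741931302: (a',b')=(46672044803421,208637818639430) over F_{264307855812743}.
Double-and-add over 11000001: 8-1 doublings, 3-1 additions; each step l_{T,T}/v_{2T} or l_{T,P'}/v at Q'+S for random S.
Result: e(P',Q') = 66519479469354 + 252635563284206*t + 256358288786435*t^2 + 236999013092325*t^3 + 126640775533469*t^4 + 225423380079146*t^5.
Thus e_{193}(P,Q) = 67239882083592 + 213716599284503*t + 260626844420742*t^2 + 215843851669502*t^3 + 112912452823135*t^4 + 9081950904778*t^5.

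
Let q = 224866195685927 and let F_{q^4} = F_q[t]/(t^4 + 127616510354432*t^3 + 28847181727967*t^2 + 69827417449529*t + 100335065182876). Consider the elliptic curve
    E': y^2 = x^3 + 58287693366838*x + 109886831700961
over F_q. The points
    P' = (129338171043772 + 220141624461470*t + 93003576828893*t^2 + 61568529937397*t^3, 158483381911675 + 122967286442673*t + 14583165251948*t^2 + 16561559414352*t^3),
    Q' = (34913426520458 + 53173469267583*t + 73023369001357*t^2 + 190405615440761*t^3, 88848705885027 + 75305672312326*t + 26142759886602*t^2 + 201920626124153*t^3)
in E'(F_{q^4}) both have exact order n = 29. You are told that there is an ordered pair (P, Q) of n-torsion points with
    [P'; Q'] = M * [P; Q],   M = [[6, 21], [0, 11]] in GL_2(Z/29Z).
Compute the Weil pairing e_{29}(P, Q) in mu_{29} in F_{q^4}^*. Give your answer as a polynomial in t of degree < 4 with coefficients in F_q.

The 29-Weil pairing on E[29] over F_{224866195685927} is alternating-bilinear: e_{29}(P',Q') = e_{29}(P,Q)^det(M).
Hence e(P,Q) = e(P',Q')^{11} where 11 = 8^{-1} mod 29.
Build f_{29,P'} and f_{29,Q'} via the 5-bit ladder of 29=11101_2; evaluate at shifted divisors; quotient in F_{224866195685927^4}.
Result: e(P',Q') = 19975122703748 + 173834697616102*t + 132127519140707*t^2 + 113725490414275*t^3.
Raise to 11: e(P,Q) = 130996149625045 + 76867867488689*t + 200135780389960*t^2 + 208812041145683*t^3 in mu_{29}.

130996149625045 + 76867867488689*t + 200135780389960*t^2 + 208812041145683*t^3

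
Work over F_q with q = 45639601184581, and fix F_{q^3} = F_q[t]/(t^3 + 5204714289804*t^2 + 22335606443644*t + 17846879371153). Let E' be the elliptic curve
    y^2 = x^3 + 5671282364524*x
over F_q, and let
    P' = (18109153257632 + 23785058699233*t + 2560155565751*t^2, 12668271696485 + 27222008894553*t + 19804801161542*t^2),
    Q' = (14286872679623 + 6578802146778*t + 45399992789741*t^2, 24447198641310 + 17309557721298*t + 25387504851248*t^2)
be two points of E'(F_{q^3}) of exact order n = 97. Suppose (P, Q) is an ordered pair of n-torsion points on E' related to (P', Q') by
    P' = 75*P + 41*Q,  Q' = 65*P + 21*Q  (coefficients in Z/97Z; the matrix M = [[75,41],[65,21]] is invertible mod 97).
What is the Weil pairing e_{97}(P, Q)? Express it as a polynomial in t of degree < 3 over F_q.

Under M = [[75,41],[65,21]] in GL_2(Z/97), e_{97}(P',Q') = e_{97}(P,Q)^(75*21-41*65 mod 97).
So e_{97}(P,Q) = e_{97}(P',Q')^{59}, since 74*59 = 1 mod 97.
n = 97 = (1100001)_2 (7 bits, wt 3); accumulate f_{97,P'}(Q'+S)/f_{97,P'}(S) along the 6-step ladder.
f_P(D_Q)/f_Q(D_P) = 31467573473813 + 9532281158091*t + 42922484126932*t^2.
Hence e(P,Q) = 14787489317959 + 29016409671751*t + 193924687886*t^2 in F_{45639601184581^3}^*.

14787489317959 + 29016409671751*t + 193924687886*t^2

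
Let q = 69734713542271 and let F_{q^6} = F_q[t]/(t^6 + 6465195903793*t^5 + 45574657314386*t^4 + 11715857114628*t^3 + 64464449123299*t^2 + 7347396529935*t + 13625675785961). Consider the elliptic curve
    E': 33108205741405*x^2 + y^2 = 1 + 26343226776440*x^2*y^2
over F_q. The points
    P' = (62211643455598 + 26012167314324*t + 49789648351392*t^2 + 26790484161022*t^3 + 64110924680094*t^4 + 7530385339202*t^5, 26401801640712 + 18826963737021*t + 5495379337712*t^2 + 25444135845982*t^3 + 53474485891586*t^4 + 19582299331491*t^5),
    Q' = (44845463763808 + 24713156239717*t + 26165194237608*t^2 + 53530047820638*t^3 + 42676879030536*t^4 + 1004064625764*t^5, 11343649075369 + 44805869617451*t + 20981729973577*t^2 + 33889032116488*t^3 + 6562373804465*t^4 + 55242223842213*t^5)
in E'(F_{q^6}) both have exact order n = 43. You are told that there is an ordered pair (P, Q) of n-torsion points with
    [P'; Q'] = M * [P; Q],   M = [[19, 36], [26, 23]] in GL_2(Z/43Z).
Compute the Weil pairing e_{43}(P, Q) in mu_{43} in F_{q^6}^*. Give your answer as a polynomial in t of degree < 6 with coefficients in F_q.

Alternating bilinearity on E[43] (values in mu_{43} in F_{69734713542271^6}) gives e(P',Q') = e(P,Q)^det(M).
det M = 19*23 - 36*26 = -499 = 17 (mod 43); 17^{-1} = 38 (mod 43).
Edwards->Montgomery: u=(1+y)/(1-y), v=u/x -> 2024449713748v^2=u^3+14835250493446u^2+u; then x_W=19124923126809u+44775928857443: y^2=x^3+9550323416957*x+14828849771973.
Build f_{43,P'} and f_{43,Q'} via the 6-bit ladder of 43=101011_2; evaluate at shifted divisors; quotient in F_{69734713542271^6}.
Miller gives e_{43}(P',Q') = 52110380557739 + 11839674558658*t + 55356203310145*t^2 + 50040249020908*t^3 + 65228583093101*t^4 + 16482347211072*t^5 in F_{69734713542271^6}.
e_{43}(P,Q) = (52110380557739 + 11839674558658*t + 55356203310145*t^2 + 50040249020908*t^3 + 65228583093101*t^4 + 16482347211072*t^5)^{38} = 37856822036958 + 23329638172685*t + 5549873434022*t^2 + 27512930940515*t^3 + 59851017579491*t^4 + 9829522667444*t^5.

37856822036958 + 23329638172685*t + 5549873434022*t^2 + 27512930940515*t^3 + 59851017579491*t^4 + 9829522667444*t^5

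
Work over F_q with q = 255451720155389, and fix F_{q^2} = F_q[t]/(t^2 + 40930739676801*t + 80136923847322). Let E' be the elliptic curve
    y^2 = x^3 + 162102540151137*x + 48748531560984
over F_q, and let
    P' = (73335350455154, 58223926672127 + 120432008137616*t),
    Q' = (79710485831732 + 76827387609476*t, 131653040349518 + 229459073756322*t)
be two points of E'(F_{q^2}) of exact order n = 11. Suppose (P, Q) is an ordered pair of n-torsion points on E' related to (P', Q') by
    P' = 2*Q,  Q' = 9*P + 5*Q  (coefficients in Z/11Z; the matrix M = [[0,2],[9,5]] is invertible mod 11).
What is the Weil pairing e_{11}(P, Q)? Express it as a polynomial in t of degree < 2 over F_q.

21162365340920 + 100795029651568*t

The 11-Weil pairing on E[11] over F_{255451720155389} is alternating-bilinear: e_{11}(P',Q') = e_{11}(P,Q)^det(M).
Inverting 4 mod 11: 3. Thus e_{11}(P,Q) = e(P',Q')^{3}.
4-bit Miller (1011) on E'/F_{255451720155389} with a'=162102540151137, b'=48748531560984: accumulate tangent/chord ratios at Q'+S and P'+S'.
f_P(D_Q)/f_Q(D_P) = 154026289553601 + 147207588590296*t.
Finally e_{11}(P,Q) = 21162365340920 + 100795029651568*t.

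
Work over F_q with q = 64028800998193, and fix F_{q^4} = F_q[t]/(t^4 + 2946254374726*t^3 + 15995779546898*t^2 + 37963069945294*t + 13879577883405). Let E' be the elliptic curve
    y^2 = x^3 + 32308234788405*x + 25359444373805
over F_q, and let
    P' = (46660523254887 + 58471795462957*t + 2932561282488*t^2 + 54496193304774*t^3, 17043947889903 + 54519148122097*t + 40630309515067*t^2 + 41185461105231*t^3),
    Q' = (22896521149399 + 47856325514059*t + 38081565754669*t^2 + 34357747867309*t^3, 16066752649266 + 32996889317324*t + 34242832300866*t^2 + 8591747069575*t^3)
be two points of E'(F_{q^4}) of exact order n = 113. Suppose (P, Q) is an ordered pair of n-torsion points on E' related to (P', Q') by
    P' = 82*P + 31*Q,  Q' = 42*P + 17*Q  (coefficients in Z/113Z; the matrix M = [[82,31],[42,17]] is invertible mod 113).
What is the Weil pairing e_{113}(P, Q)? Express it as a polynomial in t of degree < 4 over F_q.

18262350886339 + 42251511165066*t + 21658013191872*t^2 + 58031865143206*t^3

The 113-Weil pairing on E[113] over F_{64028800998193} is alternating-bilinear: e_{113}(P',Q') = e_{113}(P,Q)^det(M).
det(M) mod 113 = 92; its inverse in (Z/113)^* is 43 (check: 92*43 mod 113 = 1).
Build f_{113,P'} and f_{113,Q'} via the 7-bit ladder of 113=1110001_2; evaluate at shifted divisors; quotient in F_{64028800998193^4}.
So e_{113}(P',Q') = 56437176790681 + 17078854963324*t + 58417806397964*t^2 + 35750323047572*t^3.
Hence e(P,Q) = 18262350886339 + 42251511165066*t + 21658013191872*t^2 + 58031865143206*t^3 in F_{64028800998193^4}^*.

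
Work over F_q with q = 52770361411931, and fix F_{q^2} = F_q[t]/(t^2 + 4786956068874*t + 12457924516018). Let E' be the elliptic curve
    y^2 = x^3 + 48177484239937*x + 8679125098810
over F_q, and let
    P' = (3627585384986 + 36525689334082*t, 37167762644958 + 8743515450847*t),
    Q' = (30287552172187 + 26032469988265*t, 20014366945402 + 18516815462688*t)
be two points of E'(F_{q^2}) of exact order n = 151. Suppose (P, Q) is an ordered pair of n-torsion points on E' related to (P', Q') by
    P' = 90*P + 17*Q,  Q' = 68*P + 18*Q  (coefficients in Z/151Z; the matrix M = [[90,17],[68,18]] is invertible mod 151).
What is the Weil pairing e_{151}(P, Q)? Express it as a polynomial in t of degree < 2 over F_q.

e_{151}(aP+bQ,cP+dQ) = e_{151}(P,Q)^(ad-bc); with (a,b,c,d)=(90,17,68,18) this gives the det-151 law.
Hence e(P,Q) = e(P',Q')^{55} where 55 = 11^{-1} mod 151.
8-bit Miller (10010111) on E'/F_{52770361411931} with a'=48177484239937, b'=8679125098810: accumulate tangent/chord ratios at Q'+S and P'+S'.
The quotient is 31299418710158 + 46238352033070*t.
e_{151}(P,Q) = (31299418710158 + 46238352033070*t)^{55} = 42896904340843 + 20166519106985*t.

42896904340843 + 20166519106985*t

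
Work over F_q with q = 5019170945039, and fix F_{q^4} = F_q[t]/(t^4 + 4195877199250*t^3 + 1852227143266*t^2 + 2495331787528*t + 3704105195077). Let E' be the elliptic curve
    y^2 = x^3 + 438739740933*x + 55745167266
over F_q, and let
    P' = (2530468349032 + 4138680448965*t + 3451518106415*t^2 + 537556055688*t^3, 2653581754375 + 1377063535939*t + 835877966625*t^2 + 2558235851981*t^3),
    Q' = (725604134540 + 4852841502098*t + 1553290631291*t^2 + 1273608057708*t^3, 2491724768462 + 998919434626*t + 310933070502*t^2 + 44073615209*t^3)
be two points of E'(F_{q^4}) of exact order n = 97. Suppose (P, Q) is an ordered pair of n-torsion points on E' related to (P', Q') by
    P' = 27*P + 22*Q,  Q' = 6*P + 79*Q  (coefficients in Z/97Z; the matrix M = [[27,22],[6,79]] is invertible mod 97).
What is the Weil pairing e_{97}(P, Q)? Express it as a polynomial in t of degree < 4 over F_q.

5004470777519 + 2889015849133*t + 1624355887512*t^2 + 1302089516742*t^3

e_{97} is bilinear + alternating on E[97], so e_{97}(27*P + 22*Q, 6*P + 79*Q) = e_{97}(P,Q)^(27*79-22*6).
Hence e(P,Q) = e(P',Q')^{35} where 35 = 61^{-1} mod 97.
Miller loop for e_{97} over F_{5019170945039^4}: bits of 97 = 1100001; 6 double steps + 2 add steps, l/v at each.
The quotient is 311973888500 + 1952508668573*t + 2307805509820*t^2 + 138607388980*t^3.
Hence e(P,Q) = 5004470777519 + 2889015849133*t + 1624355887512*t^2 + 1302089516742*t^3 in F_{5019170945039^4}^*.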